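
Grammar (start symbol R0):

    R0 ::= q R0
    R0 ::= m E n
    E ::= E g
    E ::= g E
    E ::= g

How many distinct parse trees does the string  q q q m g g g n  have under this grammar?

Parse trees for q q q m g g g n:
  [R0 q [R0 q [R0 q [R0 m [E [E [E g] g] g] n]]]]
  [R0 q [R0 q [R0 q [R0 m [E [E g [E g]] g] n]]]]
  [R0 q [R0 q [R0 q [R0 m [E g [E [E g] g]] n]]]]
  [R0 q [R0 q [R0 q [R0 m [E g [E g [E g]]] n]]]]

4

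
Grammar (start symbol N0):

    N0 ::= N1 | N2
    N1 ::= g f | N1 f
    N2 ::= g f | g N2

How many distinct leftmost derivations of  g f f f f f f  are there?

1

Parse trees for g f f f f f f:
  [N0 [N1 [N1 [N1 [N1 [N1 [N1 g f] f] f] f] f] f]]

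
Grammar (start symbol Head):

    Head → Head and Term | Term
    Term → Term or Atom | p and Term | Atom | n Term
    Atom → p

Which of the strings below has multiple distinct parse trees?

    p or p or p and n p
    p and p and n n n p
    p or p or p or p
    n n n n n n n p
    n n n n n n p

p and p and n n n p

p or p or p and n p: 1 tree
p and p and n n n p: 4 trees
p or p or p or p: 1 tree
n n n n n n n p: 1 tree
n n n n n n p: 1 tree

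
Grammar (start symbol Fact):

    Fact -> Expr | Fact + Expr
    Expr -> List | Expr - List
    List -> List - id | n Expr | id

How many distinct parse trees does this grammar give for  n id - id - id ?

12

Parse trees for n id - id - id (showing first 6 of 12):
  [Fact [Expr [List [List [List n [Expr [List id]]] - id] - id]]]
  [Fact [Expr [List [List n [Expr [List [List id] - id]]] - id]]]
  [Fact [Expr [List [List n [Expr [Expr [List id]] - [List id]]] - id]]]
  [Fact [Expr [List n [Expr [List [List [List id] - id] - id]]]]]
  [Fact [Expr [List n [Expr [Expr [List id]] - [List [List id] - id]]]]]
  [Fact [Expr [List n [Expr [Expr [List [List id] - id]] - [List id]]]]]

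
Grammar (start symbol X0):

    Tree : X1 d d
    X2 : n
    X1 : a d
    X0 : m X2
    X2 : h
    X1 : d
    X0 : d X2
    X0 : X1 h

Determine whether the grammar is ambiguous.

Ambiguous

Witness: d h

Derivation 1: X0 ⇒ d X2 ⇒ d h
Derivation 2: X0 ⇒ X1 h ⇒ d h

Two distinct leftmost derivations for the same string.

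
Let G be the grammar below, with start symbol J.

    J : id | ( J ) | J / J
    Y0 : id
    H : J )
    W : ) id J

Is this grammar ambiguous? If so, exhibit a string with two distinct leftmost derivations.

Ambiguous

Witness: id / id / id

Derivation 1: J ⇒ J / J ⇒ id / J ⇒ id / J / J ⇒ id / id / J ⇒ id / id / id
Derivation 2: J ⇒ J / J ⇒ J / J / J ⇒ id / J / J ⇒ id / id / J ⇒ id / id / id

Two distinct leftmost derivations for the same string.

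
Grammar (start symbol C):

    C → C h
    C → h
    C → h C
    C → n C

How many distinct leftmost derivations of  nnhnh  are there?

1

Parse trees for nnhnh:
  [C n [C n [C h [C n [C h]]]]]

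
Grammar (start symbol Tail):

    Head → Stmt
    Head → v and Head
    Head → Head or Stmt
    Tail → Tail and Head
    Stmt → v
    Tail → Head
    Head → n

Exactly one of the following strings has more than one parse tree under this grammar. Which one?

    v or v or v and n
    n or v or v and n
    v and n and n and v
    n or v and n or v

v and n and n and v

v or v or v and n: 1 tree
n or v or v and n: 1 tree
v and n and n and v: 2 trees
n or v and n or v: 1 tree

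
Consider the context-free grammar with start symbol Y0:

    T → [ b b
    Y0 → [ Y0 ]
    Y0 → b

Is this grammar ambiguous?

Unambiguous

Only Y0 is reachable from Y0; ignoring the rest: L(Y0) is { openⁿ atom closeⁿ : n ≥ 0 }. The bracket depth fixes n, and the derivation is forced at every step.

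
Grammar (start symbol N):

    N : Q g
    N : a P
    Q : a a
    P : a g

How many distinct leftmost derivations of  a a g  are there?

2

Parse trees for a a g:
  [N [Q a a] g]
  [N a [P a g]]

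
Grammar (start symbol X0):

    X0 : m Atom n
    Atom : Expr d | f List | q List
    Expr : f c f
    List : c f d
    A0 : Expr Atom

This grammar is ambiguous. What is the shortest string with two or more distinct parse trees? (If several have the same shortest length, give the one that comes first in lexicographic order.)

m f c f d n

length 6: m f c f d n has 2 parse trees

Two derivations of m f c f d n:
  X0 ⇒ m Atom n ⇒ m Expr d n ⇒ m f c f d n
  X0 ⇒ m Atom n ⇒ m f List n ⇒ m f c f d n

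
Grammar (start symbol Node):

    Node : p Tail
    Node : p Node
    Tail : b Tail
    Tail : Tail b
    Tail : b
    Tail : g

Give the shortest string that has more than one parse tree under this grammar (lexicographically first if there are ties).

p b b

length 2: no string has ≥2 trees
length 3: p b b has 2 parse trees

Two derivations of p b b:
  Node ⇒ p Tail ⇒ p b Tail ⇒ p b b
  Node ⇒ p Tail ⇒ p Tail b ⇒ p b b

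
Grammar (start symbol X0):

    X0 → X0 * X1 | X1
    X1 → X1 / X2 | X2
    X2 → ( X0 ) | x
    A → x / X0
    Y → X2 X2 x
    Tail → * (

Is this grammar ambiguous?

Only X0, X1, X2 are reachable from X0; ignoring the rest: X0 → X0 * X1 | X1  ;  X1 → X1 / X2 | X2  — a left-associative chain with X2 at the bottom. Each string factors uniquely by precedence.

Unambiguous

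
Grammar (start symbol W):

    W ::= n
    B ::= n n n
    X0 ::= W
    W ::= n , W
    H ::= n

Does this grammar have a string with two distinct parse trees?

Unambiguous

Only W is reachable from W; ignoring the rest: Right-recursive list with a separator: after each atom, whether the separator follows determines the rule. One parse per string.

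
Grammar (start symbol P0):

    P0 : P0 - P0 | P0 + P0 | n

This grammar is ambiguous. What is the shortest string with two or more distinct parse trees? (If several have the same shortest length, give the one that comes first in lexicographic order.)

n + n + n

length 1: no string has ≥2 trees
length 3: no string has ≥2 trees
length 5: n + n + n has 2 parse trees

Two derivations of n + n + n:
  P0 ⇒ P0 + P0 ⇒ P0 + P0 + P0 ⇒ n + P0 + P0 ⇒ n + n + P0 ⇒ n + n + n
  P0 ⇒ P0 + P0 ⇒ n + P0 ⇒ n + P0 + P0 ⇒ n + n + P0 ⇒ n + n + n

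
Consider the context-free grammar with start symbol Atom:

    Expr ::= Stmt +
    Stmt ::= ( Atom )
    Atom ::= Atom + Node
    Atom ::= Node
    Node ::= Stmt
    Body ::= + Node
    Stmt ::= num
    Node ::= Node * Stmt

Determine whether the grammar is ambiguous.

Unambiguous

(Expr, Body are unreachable from Atom, so their rules don't affect L(Atom).) This is a standard precedence ladder (Atom over Node over Stmt), with each level left-recursive on its own operator ('+' at Atom, '*' at Node). That structure is LR(1), hence unambiguous.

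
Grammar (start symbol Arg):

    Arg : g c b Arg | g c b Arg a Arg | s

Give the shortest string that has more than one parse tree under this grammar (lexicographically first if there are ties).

length 1: no string has ≥2 trees
length 4: no string has ≥2 trees
length 6: no string has ≥2 trees
length 7: no string has ≥2 trees
length 9: g c b g c b s a s has 2 parse trees

Two derivations of g c b g c b s a s:
  Arg ⇒ g c b Arg ⇒ g c b g c b Arg a Arg ⇒ g c b g c b s a Arg ⇒ g c b g c b s a s
  Arg ⇒ g c b Arg a Arg ⇒ g c b g c b Arg a Arg ⇒ g c b g c b s a Arg ⇒ g c b g c b s a s

g c b g c b s a s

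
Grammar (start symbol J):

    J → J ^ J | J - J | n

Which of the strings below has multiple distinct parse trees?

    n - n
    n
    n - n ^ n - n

n - n: 1 tree
n: 1 tree
n - n ^ n - n: 5 trees

n - n ^ n - n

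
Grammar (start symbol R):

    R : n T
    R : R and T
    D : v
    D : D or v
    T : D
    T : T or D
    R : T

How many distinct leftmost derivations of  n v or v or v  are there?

4

Parse trees for n v or v or v:
  [R n [T [D [D [D v] or v] or v]]]
  [R n [T [T [D v]] or [D [D v] or v]]]
  [R n [T [T [D [D v] or v]] or [D v]]]
  [R n [T [T [T [D v]] or [D v]] or [D v]]]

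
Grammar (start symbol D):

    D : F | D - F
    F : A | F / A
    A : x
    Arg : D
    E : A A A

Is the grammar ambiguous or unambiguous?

Unambiguous

(Arg, E are unreachable from D, so their rules don't affect L(D).) This is a standard precedence ladder (D over F over A), with each level left-recursive on its own operator ('-' at D, '/' at F). That structure is LR(1), hence unambiguous.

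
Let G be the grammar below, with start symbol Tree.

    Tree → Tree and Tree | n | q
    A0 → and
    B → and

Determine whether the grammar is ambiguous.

Witness: n and n and n

Derivation 1: Tree ⇒ Tree and Tree ⇒ Tree and Tree and Tree ⇒ n and Tree and Tree ⇒ n and n and Tree ⇒ n and n and n
Derivation 2: Tree ⇒ Tree and Tree ⇒ n and Tree ⇒ n and Tree and Tree ⇒ n and n and Tree ⇒ n and n and n

Two distinct leftmost derivations for the same string.

Ambiguous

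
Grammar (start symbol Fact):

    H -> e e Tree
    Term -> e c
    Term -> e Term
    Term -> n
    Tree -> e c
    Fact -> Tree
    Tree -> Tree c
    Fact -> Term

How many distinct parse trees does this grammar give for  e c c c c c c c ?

Parse trees for e c c c c c c c:
  [Fact [Tree [Tree [Tree [Tree [Tree [Tree [Tree e c] c] c] c] c] c] c]]

1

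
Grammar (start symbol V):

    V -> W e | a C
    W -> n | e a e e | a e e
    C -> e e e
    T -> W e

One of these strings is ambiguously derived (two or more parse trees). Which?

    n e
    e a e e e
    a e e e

a e e e

n e: 1 tree
e a e e e: 1 tree
a e e e: 2 trees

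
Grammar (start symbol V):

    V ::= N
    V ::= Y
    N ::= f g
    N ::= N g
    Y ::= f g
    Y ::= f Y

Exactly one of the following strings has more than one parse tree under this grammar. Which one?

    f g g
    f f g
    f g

f g g: 1 tree
f f g: 1 tree
f g: 2 trees

f g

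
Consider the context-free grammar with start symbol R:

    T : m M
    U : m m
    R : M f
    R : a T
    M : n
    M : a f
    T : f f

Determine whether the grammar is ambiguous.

Ambiguous

Witness: a f f

Derivation 1: R ⇒ M f ⇒ a f f
Derivation 2: R ⇒ a T ⇒ a f f

Two distinct leftmost derivations for the same string.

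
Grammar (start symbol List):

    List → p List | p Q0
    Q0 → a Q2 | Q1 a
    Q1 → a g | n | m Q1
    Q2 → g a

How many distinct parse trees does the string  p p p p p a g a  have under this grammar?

2

Parse trees for p p p p p a g a:
  [List p [List p [List p [List p [List p [Q0 a [Q2 g a]]]]]]]
  [List p [List p [List p [List p [List p [Q0 [Q1 a g] a]]]]]]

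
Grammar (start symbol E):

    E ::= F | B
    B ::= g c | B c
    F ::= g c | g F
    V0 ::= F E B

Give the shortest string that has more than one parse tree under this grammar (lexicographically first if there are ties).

length 2: g c has 2 parse trees

Two derivations of g c:
  E ⇒ F ⇒ g c
  E ⇒ B ⇒ g c

g c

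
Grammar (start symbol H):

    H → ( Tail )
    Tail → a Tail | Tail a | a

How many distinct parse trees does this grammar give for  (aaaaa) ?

Parse trees for (aaaaa) (showing first 6 of 16):
  [H ( [Tail a [Tail a [Tail a [Tail a [Tail a]]]]] )]
  [H ( [Tail a [Tail a [Tail a [Tail [Tail a] a]]]] )]
  [H ( [Tail a [Tail a [Tail [Tail a [Tail a]] a]]] )]
  [H ( [Tail a [Tail a [Tail [Tail [Tail a] a] a]]] )]
  [H ( [Tail a [Tail [Tail a [Tail a [Tail a]]] a]] )]
  [H ( [Tail a [Tail [Tail a [Tail [Tail a] a]] a]] )]

16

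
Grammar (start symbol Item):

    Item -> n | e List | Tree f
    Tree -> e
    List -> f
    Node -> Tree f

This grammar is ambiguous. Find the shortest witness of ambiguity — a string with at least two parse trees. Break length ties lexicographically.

e f

length 1: no string has ≥2 trees
length 2: e f has 2 parse trees

Two derivations of e f:
  Item ⇒ e List ⇒ e f
  Item ⇒ Tree f ⇒ e f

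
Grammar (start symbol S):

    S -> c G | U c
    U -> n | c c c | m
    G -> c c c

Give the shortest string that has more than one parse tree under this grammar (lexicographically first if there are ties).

c c c c

length 2: no string has ≥2 trees
length 4: c c c c has 2 parse trees

Two derivations of c c c c:
  S ⇒ c G ⇒ c c c c
  S ⇒ U c ⇒ c c c c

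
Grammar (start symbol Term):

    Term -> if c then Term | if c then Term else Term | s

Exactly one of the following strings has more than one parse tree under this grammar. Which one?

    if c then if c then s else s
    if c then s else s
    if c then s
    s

if c then if c then s else s: 2 trees
if c then s else s: 1 tree
if c then s: 1 tree
s: 1 tree

if c then if c then s else s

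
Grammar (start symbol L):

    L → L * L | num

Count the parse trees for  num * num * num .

2

Parse trees for num * num * num:
  [L [L num] * [L [L num] * [L num]]]
  [L [L [L num] * [L num]] * [L num]]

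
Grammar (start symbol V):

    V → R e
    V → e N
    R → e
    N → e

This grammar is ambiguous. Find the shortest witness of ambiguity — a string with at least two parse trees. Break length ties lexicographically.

length 2: e e has 2 parse trees

Two derivations of e e:
  V ⇒ R e ⇒ e e
  V ⇒ e N ⇒ e e

e e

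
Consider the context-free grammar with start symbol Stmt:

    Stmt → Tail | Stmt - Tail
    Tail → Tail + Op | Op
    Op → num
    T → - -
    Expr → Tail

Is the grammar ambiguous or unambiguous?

Unambiguous

(T, Expr are unreachable from Stmt, so their rules don't affect L(Stmt).) This is a standard precedence ladder (Stmt over Tail over Op), with each level left-recursive on its own operator ('-' at Stmt, '+' at Tail). That structure is LR(1), hence unambiguous.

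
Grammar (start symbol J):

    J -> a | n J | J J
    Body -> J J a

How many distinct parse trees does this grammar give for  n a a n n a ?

5

Parse trees for n a a n n a:
  [J n [J [J a] [J [J a] [J n [J n [J a]]]]]]
  [J n [J [J [J a] [J a]] [J n [J n [J a]]]]]
  [J [J n [J a]] [J [J a] [J n [J n [J a]]]]]
  [J [J n [J [J a] [J a]]] [J n [J n [J a]]]]
  [J [J [J n [J a]] [J a]] [J n [J n [J a]]]]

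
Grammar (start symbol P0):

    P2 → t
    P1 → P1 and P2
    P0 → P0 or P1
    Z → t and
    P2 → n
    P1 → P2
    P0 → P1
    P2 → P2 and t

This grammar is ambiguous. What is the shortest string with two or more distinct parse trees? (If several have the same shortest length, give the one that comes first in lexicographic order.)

length 1: no string has ≥2 trees
length 3: n and t has 2 parse trees

Two derivations of n and t:
  P0 ⇒ P1 ⇒ P1 and P2 ⇒ P2 and P2 ⇒ n and P2 ⇒ n and t
  P0 ⇒ P1 ⇒ P2 ⇒ P2 and t ⇒ n and t

n and t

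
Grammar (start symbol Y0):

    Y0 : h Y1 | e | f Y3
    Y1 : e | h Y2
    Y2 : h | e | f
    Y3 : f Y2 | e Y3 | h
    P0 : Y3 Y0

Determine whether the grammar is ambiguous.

(P0 is unreachable from Y0, so its rules don't affect L(Y0).) Each reachable nonterminal has at most one production per leading terminal, and all productions are right-linear; the derivation is determined token-by-token.

Unambiguous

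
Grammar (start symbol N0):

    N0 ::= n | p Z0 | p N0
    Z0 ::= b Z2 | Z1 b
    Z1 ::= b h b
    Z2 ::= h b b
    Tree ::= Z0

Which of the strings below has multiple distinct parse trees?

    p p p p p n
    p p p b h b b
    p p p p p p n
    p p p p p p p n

p p p p p n: 1 tree
p p p b h b b: 2 trees
p p p p p p n: 1 tree
p p p p p p p n: 1 tree

p p p b h b b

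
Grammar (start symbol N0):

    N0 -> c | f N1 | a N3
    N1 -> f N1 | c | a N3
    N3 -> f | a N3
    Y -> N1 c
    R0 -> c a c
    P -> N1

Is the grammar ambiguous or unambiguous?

(Y, R0, P are unreachable from N0, so their rules don't affect L(N0).) The reachable rules are right-linear with at most one rule per (nonterminal, next-terminal) pair. Each input token forces the next rule, so parsing is deterministic.

Unambiguous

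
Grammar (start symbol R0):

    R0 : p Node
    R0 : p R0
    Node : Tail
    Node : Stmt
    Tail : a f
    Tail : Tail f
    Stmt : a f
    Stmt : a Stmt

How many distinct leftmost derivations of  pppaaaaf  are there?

1

Parse trees for pppaaaaf:
  [R0 p [R0 p [R0 p [Node [Stmt a [Stmt a [Stmt a [Stmt a f]]]]]]]]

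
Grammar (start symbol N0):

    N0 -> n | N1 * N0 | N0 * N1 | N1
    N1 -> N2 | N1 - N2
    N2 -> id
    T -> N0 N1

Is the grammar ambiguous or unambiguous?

Witness: id * id

Derivation 1: N0 ⇒ N1 * N0 ⇒ N2 * N0 ⇒ id * N0 ⇒ id * N1 ⇒ id * N2 ⇒ id * id
Derivation 2: N0 ⇒ N0 * N1 ⇒ N1 * N1 ⇒ N2 * N1 ⇒ id * N1 ⇒ id * N2 ⇒ id * id

Two distinct leftmost derivations for the same string.

Ambiguous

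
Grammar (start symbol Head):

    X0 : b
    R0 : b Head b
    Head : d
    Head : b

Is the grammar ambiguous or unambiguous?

(R0, X0 are unreachable from Head, so their rules don't affect L(Head).) Each reachable nonterminal has at most one production per leading terminal, and all productions are right-linear; the derivation is determined token-by-token.

Unambiguous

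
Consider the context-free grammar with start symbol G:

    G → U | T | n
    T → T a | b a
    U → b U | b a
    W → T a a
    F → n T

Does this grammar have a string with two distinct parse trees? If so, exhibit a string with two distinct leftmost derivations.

Ambiguous

Witness: b a

Derivation 1: G ⇒ U ⇒ b a
Derivation 2: G ⇒ T ⇒ b a

Two distinct leftmost derivations for the same string.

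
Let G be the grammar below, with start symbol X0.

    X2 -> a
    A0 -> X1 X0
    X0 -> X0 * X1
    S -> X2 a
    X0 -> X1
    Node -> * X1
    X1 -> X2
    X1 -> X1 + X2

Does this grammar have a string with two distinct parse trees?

Unambiguous

(A0, Node, S are unreachable from X0, so their rules don't affect L(X0).) The grammar is stratified — X0 handles '*' (left-recursive), X1 handles '+', X2 atoms. Each operator has a fixed associativity and precedence level, so every string has one parse.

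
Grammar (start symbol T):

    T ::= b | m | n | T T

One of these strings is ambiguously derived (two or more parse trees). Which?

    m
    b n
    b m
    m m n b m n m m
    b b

m: 1 tree
b n: 1 tree
b m: 1 tree
m m n b m n m m: 429 trees
b b: 1 tree

m m n b m n m m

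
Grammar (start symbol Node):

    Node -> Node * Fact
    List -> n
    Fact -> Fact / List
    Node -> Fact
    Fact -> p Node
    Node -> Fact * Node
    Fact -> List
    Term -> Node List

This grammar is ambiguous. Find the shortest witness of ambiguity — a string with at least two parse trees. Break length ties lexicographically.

length 1: no string has ≥2 trees
length 2: no string has ≥2 trees
length 3: n * n has 2 parse trees

Two derivations of n * n:
  Node ⇒ Node * Fact ⇒ Fact * Fact ⇒ List * Fact ⇒ n * Fact ⇒ n * List ⇒ n * n
  Node ⇒ Fact * Node ⇒ List * Node ⇒ n * Node ⇒ n * Fact ⇒ n * List ⇒ n * n

n * n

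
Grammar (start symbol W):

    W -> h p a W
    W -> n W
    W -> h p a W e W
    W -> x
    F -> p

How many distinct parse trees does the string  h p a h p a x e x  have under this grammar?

Parse trees for h p a h p a x e x:
  [W h p a [W h p a [W x] e [W x]]]
  [W h p a [W h p a [W x]] e [W x]]

2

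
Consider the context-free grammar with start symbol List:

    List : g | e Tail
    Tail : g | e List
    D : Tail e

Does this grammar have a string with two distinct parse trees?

Unambiguous

(D is unreachable from List, so its rules don't affect L(List).) The reachable rules are right-linear with at most one rule per (nonterminal, next-terminal) pair. Each input token forces the next rule, so parsing is deterministic.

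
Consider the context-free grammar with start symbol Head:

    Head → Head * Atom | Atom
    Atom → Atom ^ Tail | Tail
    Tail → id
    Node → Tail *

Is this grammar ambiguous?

(Node is unreachable from Head, so its rules don't affect L(Head).) This is a standard precedence ladder (Head over Atom over Tail), with each level left-recursive on its own operator ('*' at Head, '^' at Atom). That structure is LR(1), hence unambiguous.

Unambiguous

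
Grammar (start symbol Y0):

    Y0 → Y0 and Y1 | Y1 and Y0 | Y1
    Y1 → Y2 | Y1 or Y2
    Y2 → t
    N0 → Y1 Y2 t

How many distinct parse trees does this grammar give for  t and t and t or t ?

4

Parse trees for t and t and t or t:
  [Y0 [Y0 [Y0 [Y1 [Y2 t]]] and [Y1 [Y2 t]]] and [Y1 [Y1 [Y2 t]] or [Y2 t]]]
  [Y0 [Y0 [Y1 [Y2 t]] and [Y0 [Y1 [Y2 t]]]] and [Y1 [Y1 [Y2 t]] or [Y2 t]]]
  [Y0 [Y1 [Y2 t]] and [Y0 [Y0 [Y1 [Y2 t]]] and [Y1 [Y1 [Y2 t]] or [Y2 t]]]]
  [Y0 [Y1 [Y2 t]] and [Y0 [Y1 [Y2 t]] and [Y0 [Y1 [Y1 [Y2 t]] or [Y2 t]]]]]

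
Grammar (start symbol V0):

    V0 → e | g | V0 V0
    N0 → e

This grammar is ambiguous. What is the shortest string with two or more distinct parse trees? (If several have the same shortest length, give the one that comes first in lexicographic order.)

length 1: no string has ≥2 trees
length 2: no string has ≥2 trees
length 3: e e e has 2 parse trees

Two derivations of e e e:
  V0 ⇒ V0 V0 ⇒ e V0 ⇒ e V0 V0 ⇒ e e V0 ⇒ e e e
  V0 ⇒ V0 V0 ⇒ V0 V0 V0 ⇒ e V0 V0 ⇒ e e V0 ⇒ e e e

e e e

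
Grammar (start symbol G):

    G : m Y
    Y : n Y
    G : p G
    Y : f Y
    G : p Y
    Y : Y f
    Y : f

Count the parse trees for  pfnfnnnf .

1

Parse trees for pfnfnnnf:
  [G p [Y f [Y n [Y f [Y n [Y n [Y n [Y f]]]]]]]]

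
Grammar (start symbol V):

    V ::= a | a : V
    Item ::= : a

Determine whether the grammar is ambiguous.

Only V is reachable from V; ignoring the rest: Right-recursive list with a separator: after each atom, whether the separator follows determines the rule. One parse per string.

Unambiguous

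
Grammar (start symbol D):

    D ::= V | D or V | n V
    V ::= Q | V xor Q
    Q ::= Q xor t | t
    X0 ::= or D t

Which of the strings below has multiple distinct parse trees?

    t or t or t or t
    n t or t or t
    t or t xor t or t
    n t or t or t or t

t or t or t or t: 1 tree
n t or t or t: 1 tree
t or t xor t or t: 2 trees
n t or t or t or t: 1 tree

t or t xor t or t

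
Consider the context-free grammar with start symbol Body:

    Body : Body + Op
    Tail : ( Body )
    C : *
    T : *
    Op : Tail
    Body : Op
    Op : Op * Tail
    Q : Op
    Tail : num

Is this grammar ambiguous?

(C, T, Q are unreachable from Body, so their rules don't affect L(Body).) Body → Body + Op | Op  ;  Op → Op * Tail | Tail  — a left-associative chain with Tail at the bottom. Each string factors uniquely by precedence.

Unambiguous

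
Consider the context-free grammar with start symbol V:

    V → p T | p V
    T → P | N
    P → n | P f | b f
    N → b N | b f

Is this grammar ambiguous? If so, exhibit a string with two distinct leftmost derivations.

Ambiguous

Witness: p b f

Derivation 1: V ⇒ p T ⇒ p P ⇒ p b f
Derivation 2: V ⇒ p T ⇒ p N ⇒ p b f

Two distinct leftmost derivations for the same string.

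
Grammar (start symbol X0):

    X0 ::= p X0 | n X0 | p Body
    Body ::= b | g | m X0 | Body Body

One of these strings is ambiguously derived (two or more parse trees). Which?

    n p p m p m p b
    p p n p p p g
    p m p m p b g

n p p m p m p b: 1 tree
p p n p p p g: 1 tree
p m p m p b g: 3 trees

p m p m p b g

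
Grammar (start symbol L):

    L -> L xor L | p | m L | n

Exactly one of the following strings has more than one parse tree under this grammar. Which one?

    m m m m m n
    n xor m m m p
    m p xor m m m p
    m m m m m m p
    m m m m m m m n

m m m m m n: 1 tree
n xor m m m p: 1 tree
m p xor m m m p: 2 trees
m m m m m m p: 1 tree
m m m m m m m n: 1 tree

m p xor m m m p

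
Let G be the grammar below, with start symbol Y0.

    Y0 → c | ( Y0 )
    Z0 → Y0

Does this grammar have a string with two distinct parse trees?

Unambiguous

(Z0 is unreachable from Y0, so its rules don't affect L(Y0).) L(Y0) is { openⁿ atom closeⁿ : n ≥ 0 }. The bracket depth fixes n, and the derivation is forced at every step.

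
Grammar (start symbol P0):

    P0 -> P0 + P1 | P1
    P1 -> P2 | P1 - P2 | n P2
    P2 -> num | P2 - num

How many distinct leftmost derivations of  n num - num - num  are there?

4

Parse trees for n num - num - num:
  [P0 [P1 [P1 n [P2 num]] - [P2 [P2 num] - num]]]
  [P0 [P1 [P1 [P1 n [P2 num]] - [P2 num]] - [P2 num]]]
  [P0 [P1 [P1 n [P2 [P2 num] - num]] - [P2 num]]]
  [P0 [P1 n [P2 [P2 [P2 num] - num] - num]]]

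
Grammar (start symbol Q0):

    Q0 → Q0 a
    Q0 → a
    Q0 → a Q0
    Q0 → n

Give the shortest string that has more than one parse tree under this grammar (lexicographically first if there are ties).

length 1: no string has ≥2 trees
length 2: a a has 2 parse trees

Two derivations of a a:
  Q0 ⇒ Q0 a ⇒ a a
  Q0 ⇒ a Q0 ⇒ a a

a a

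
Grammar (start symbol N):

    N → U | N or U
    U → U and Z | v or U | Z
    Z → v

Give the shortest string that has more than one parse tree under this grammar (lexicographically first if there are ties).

v or v

length 1: no string has ≥2 trees
length 3: v or v has 2 parse trees

Two derivations of v or v:
  N ⇒ U ⇒ v or U ⇒ v or Z ⇒ v or v
  N ⇒ N or U ⇒ U or U ⇒ Z or U ⇒ v or U ⇒ v or Z ⇒ v or v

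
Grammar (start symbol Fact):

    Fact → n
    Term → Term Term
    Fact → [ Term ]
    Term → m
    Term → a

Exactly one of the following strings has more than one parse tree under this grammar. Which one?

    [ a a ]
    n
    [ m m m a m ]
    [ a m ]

[ a a ]: 1 tree
n: 1 tree
[ m m m a m ]: 14 trees
[ a m ]: 1 tree

[ m m m a m ]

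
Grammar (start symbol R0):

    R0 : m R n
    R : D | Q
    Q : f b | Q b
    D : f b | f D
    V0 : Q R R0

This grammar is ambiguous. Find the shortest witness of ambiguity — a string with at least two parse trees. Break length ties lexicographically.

length 4: m f b n has 2 parse trees

Two derivations of m f b n:
  R0 ⇒ m R n ⇒ m D n ⇒ m f b n
  R0 ⇒ m R n ⇒ m Q n ⇒ m f b n

m f b n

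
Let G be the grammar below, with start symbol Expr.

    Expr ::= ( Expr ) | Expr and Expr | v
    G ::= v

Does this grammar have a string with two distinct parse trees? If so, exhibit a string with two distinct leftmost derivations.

Ambiguous

Witness: v and v and v

Derivation 1: Expr ⇒ Expr and Expr ⇒ Expr and Expr and Expr ⇒ v and Expr and Expr ⇒ v and v and Expr ⇒ v and v and v
Derivation 2: Expr ⇒ Expr and Expr ⇒ v and Expr ⇒ v and Expr and Expr ⇒ v and v and Expr ⇒ v and v and v

Two distinct leftmost derivations for the same string.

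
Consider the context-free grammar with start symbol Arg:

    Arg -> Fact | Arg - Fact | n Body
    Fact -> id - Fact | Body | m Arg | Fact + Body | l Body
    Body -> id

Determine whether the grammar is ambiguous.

Witness: id - id

Derivation 1: Arg ⇒ Fact ⇒ id - Fact ⇒ id - Body ⇒ id - id
Derivation 2: Arg ⇒ Arg - Fact ⇒ Fact - Fact ⇒ Body - Fact ⇒ id - Fact ⇒ id - Body ⇒ id - id

Two distinct leftmost derivations for the same string.

Ambiguous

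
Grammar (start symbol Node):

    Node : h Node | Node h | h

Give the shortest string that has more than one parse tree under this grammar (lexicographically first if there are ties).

h h

length 1: no string has ≥2 trees
length 2: h h has 2 parse trees

Two derivations of h h:
  Node ⇒ h Node ⇒ h h
  Node ⇒ Node h ⇒ h h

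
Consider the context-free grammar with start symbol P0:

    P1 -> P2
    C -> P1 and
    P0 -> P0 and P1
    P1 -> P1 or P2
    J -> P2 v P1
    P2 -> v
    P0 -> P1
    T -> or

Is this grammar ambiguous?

(J, C, T are unreachable from P0, so their rules don't affect L(P0).) This is a standard precedence ladder (P0 over P1 over P2), with each level left-recursive on its own operator ('and' at P0, 'or' at P1). That structure is LR(1), hence unambiguous.

Unambiguous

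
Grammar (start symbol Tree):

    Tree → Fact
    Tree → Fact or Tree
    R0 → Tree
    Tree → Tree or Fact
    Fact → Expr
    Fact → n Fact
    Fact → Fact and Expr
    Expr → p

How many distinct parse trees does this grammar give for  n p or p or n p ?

4

Parse trees for n p or p or n p:
  [Tree [Fact n [Fact [Expr p]]] or [Tree [Fact [Expr p]] or [Tree [Fact n [Fact [Expr p]]]]]]
  [Tree [Fact n [Fact [Expr p]]] or [Tree [Tree [Fact [Expr p]]] or [Fact n [Fact [Expr p]]]]]
  [Tree [Tree [Fact n [Fact [Expr p]]] or [Tree [Fact [Expr p]]]] or [Fact n [Fact [Expr p]]]]
  [Tree [Tree [Tree [Fact n [Fact [Expr p]]]] or [Fact [Expr p]]] or [Fact n [Fact [Expr p]]]]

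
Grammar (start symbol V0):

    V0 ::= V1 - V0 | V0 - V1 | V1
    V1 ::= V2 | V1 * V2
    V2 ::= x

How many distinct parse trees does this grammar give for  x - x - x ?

4

Parse trees for x - x - x:
  [V0 [V1 [V2 x]] - [V0 [V1 [V2 x]] - [V0 [V1 [V2 x]]]]]
  [V0 [V1 [V2 x]] - [V0 [V0 [V1 [V2 x]]] - [V1 [V2 x]]]]
  [V0 [V0 [V1 [V2 x]] - [V0 [V1 [V2 x]]]] - [V1 [V2 x]]]
  [V0 [V0 [V0 [V1 [V2 x]]] - [V1 [V2 x]]] - [V1 [V2 x]]]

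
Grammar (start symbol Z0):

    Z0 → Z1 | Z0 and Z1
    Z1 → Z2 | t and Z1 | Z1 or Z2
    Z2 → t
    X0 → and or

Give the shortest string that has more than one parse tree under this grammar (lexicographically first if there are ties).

length 1: no string has ≥2 trees
length 3: t and t has 2 parse trees

Two derivations of t and t:
  Z0 ⇒ Z1 ⇒ t and Z1 ⇒ t and Z2 ⇒ t and t
  Z0 ⇒ Z0 and Z1 ⇒ Z1 and Z1 ⇒ Z2 and Z1 ⇒ t and Z1 ⇒ t and Z2 ⇒ t and t

t and t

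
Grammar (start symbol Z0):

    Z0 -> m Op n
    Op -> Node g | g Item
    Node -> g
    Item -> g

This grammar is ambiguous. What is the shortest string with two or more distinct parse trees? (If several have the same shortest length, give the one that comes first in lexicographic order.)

length 4: m g g n has 2 parse trees

Two derivations of m g g n:
  Z0 ⇒ m Op n ⇒ m Node g n ⇒ m g g n
  Z0 ⇒ m Op n ⇒ m g Item n ⇒ m g g n

m g g n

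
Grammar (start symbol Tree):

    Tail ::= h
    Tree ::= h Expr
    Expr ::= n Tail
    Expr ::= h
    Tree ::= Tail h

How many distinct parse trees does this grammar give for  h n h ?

1

Parse trees for h n h:
  [Tree h [Expr n [Tail h]]]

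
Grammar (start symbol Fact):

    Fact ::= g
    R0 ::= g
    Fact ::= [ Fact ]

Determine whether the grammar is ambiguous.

Unambiguous

Only Fact is reachable from Fact; ignoring the rest: Each string is a nest of matched brackets around a single atom. An opening bracket forces the recursive rule; an atom forces the base rule.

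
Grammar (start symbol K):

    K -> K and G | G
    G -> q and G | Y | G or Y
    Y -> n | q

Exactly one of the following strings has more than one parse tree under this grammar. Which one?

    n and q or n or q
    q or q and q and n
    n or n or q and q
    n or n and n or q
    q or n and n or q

n and q or n or q: 1 tree
q or q and q and n: 2 trees
n or n or q and q: 1 tree
n or n and n or q: 1 tree
q or n and n or q: 1 tree

q or q and q and n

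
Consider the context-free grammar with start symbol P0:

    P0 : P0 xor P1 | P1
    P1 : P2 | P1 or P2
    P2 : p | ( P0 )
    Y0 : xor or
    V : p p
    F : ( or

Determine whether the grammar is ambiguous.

Only P0, P1, P2 are reachable from P0; ignoring the rest: The grammar is stratified — P0 handles 'xor' (left-recursive), P1 handles 'or', P2 atoms. Each operator has a fixed associativity and precedence level, so every string has one parse.

Unambiguous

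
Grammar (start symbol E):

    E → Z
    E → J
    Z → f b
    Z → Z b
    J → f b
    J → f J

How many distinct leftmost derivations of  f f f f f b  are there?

Parse trees for f f f f f b:
  [E [J f [J f [J f [J f [J f b]]]]]]

1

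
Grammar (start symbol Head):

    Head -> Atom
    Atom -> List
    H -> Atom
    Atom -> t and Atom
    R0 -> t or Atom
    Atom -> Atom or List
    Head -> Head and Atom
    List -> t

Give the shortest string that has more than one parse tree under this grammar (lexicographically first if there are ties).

t and t

length 1: no string has ≥2 trees
length 3: t and t has 2 parse trees

Two derivations of t and t:
  Head ⇒ Atom ⇒ t and Atom ⇒ t and List ⇒ t and t
  Head ⇒ Head and Atom ⇒ Atom and Atom ⇒ List and Atom ⇒ t and Atom ⇒ t and List ⇒ t and t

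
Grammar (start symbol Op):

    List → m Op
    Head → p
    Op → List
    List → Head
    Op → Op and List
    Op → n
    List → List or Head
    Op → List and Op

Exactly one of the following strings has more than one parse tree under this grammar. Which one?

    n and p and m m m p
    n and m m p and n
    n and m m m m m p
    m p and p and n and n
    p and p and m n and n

n and p and m m m p: 1 tree
n and m m p and n: 2 trees
n and m m m m m p: 1 tree
m p and p and n and n: 1 tree
p and p and m n and n: 1 tree

n and m m p and n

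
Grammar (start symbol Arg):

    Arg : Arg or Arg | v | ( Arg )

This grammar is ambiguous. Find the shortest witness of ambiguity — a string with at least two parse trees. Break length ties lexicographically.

length 1: no string has ≥2 trees
length 3: no string has ≥2 trees
length 5: v or v or v has 2 parse trees

Two derivations of v or v or v:
  Arg ⇒ Arg or Arg ⇒ Arg or Arg or Arg ⇒ v or Arg or Arg ⇒ v or v or Arg ⇒ v or v or v
  Arg ⇒ Arg or Arg ⇒ v or Arg ⇒ v or Arg or Arg ⇒ v or v or Arg ⇒ v or v or v

v or v or v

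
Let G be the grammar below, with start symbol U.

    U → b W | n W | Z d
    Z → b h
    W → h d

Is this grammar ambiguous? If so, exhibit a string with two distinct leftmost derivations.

Witness: b h d

Derivation 1: U ⇒ b W ⇒ b h d
Derivation 2: U ⇒ Z d ⇒ b h d

Two distinct leftmost derivations for the same string.

Ambiguous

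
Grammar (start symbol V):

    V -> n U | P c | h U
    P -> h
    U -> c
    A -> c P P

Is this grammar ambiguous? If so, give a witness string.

Witness: h c

Derivation 1: V ⇒ P c ⇒ h c
Derivation 2: V ⇒ h U ⇒ h c

Two distinct leftmost derivations for the same string.

Ambiguous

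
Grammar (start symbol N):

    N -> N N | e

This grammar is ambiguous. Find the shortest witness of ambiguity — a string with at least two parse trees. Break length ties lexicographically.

length 1: no string has ≥2 trees
length 2: no string has ≥2 trees
length 3: e e e has 2 parse trees

Two derivations of e e e:
  N ⇒ N N ⇒ N N N ⇒ e N N ⇒ e e N ⇒ e e e
  N ⇒ N N ⇒ e N ⇒ e N N ⇒ e e N ⇒ e e e

e e e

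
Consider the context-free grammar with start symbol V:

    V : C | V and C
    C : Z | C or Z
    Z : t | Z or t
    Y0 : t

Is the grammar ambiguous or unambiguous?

Ambiguous

Witness: t or t

Derivation 1: V ⇒ C ⇒ Z ⇒ Z or t ⇒ t or t
Derivation 2: V ⇒ C ⇒ C or Z ⇒ Z or Z ⇒ t or Z ⇒ t or t

Two distinct leftmost derivations for the same string.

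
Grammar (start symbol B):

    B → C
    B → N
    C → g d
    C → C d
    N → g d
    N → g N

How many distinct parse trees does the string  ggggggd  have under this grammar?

1

Parse trees for ggggggd:
  [B [N g [N g [N g [N g [N g [N g d]]]]]]]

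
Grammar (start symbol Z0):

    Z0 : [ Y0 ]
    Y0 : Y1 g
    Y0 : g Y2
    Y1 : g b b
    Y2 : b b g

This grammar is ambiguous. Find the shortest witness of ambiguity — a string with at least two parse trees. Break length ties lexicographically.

length 6: [ g b b g ] has 2 parse trees

Two derivations of [ g b b g ]:
  Z0 ⇒ [ Y0 ] ⇒ [ Y1 g ] ⇒ [ g b b g ]
  Z0 ⇒ [ Y0 ] ⇒ [ g Y2 ] ⇒ [ g b b g ]

[ g b b g ]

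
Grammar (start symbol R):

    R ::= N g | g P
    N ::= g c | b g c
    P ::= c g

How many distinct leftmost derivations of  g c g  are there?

Parse trees for g c g:
  [R [N g c] g]
  [R g [P c g]]

2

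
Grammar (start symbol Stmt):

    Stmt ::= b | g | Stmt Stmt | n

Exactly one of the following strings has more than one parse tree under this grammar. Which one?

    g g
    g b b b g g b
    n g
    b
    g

g b b b g g b

g g: 1 tree
g b b b g g b: 132 trees
n g: 1 tree
b: 1 tree
g: 1 tree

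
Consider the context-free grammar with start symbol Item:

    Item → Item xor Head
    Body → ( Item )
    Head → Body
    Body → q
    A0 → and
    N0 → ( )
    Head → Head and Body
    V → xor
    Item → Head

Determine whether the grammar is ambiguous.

Only Item, Head, Body are reachable from Item; ignoring the rest: The grammar is stratified — Item handles 'xor' (left-recursive), Head handles 'and', Body atoms. Each operator has a fixed associativity and precedence level, so every string has one parse.

Unambiguous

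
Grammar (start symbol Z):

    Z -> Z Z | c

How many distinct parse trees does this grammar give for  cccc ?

Parse trees for cccc:
  [Z [Z c] [Z [Z c] [Z [Z c] [Z c]]]]
  [Z [Z c] [Z [Z [Z c] [Z c]] [Z c]]]
  [Z [Z [Z c] [Z c]] [Z [Z c] [Z c]]]
  [Z [Z [Z c] [Z [Z c] [Z c]]] [Z c]]
  [Z [Z [Z [Z c] [Z c]] [Z c]] [Z c]]

5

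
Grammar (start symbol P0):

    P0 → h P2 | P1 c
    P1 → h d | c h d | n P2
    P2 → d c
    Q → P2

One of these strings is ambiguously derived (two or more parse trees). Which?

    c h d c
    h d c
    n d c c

h d c

c h d c: 1 tree
h d c: 2 trees
n d c c: 1 tree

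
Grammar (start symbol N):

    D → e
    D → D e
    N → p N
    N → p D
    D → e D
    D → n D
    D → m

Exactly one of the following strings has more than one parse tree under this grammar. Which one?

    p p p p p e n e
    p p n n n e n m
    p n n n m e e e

p n n n m e e e

p p p p p e n e: 1 tree
p p n n n e n m: 1 tree
p n n n m e e e: 20 trees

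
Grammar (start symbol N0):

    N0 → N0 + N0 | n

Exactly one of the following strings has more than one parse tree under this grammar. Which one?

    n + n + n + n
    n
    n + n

n + n + n + n

n + n + n + n: 5 trees
n: 1 tree
n + n: 1 tree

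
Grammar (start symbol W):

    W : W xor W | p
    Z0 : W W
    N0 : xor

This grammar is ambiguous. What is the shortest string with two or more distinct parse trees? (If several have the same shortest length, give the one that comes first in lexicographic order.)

p xor p xor p

length 1: no string has ≥2 trees
length 3: no string has ≥2 trees
length 5: p xor p xor p has 2 parse trees

Two derivations of p xor p xor p:
  W ⇒ W xor W ⇒ W xor W xor W ⇒ p xor W xor W ⇒ p xor p xor W ⇒ p xor p xor p
  W ⇒ W xor W ⇒ p xor W ⇒ p xor W xor W ⇒ p xor p xor W ⇒ p xor p xor p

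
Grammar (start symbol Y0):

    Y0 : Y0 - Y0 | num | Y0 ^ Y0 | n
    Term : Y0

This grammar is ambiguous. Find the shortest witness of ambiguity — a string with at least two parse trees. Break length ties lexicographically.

length 1: no string has ≥2 trees
length 3: no string has ≥2 trees
length 5: n - n - n has 2 parse trees

Two derivations of n - n - n:
  Y0 ⇒ Y0 - Y0 ⇒ Y0 - Y0 - Y0 ⇒ n - Y0 - Y0 ⇒ n - n - Y0 ⇒ n - n - n
  Y0 ⇒ Y0 - Y0 ⇒ n - Y0 ⇒ n - Y0 - Y0 ⇒ n - n - Y0 ⇒ n - n - n

n - n - n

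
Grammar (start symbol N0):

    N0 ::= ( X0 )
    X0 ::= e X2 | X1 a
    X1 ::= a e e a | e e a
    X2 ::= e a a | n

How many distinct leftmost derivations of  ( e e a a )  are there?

Parse trees for ( e e a a ):
  [N0 ( [X0 e [X2 e a a]] )]
  [N0 ( [X0 [X1 e e a] a] )]

2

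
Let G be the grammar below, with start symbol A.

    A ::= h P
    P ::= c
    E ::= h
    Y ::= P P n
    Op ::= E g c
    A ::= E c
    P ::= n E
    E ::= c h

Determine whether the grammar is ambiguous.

Ambiguous

Witness: h c

Derivation 1: A ⇒ h P ⇒ h c
Derivation 2: A ⇒ E c ⇒ h c

Two distinct leftmost derivations for the same string.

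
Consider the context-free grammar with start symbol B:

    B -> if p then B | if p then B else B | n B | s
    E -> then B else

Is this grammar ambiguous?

Witness: if p then if p then s else s

Derivation 1: B ⇒ if p then B ⇒ if p then if p then B else B ⇒ if p then if p then s else B ⇒ if p then if p then s else s
Derivation 2: B ⇒ if p then B else B ⇒ if p then if p then B else B ⇒ if p then if p then s else B ⇒ if p then if p then s else s

Two distinct leftmost derivations for the same string.

Ambiguous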